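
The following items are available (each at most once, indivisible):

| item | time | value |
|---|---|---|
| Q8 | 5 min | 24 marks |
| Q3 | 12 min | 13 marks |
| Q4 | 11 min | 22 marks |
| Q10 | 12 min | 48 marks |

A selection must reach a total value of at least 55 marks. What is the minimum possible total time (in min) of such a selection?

17

Subsets with value ≥ 55, sorted by total time:
- Q8+Q10: time 17, value 72
- Q4+Q10: time 23, value 70
- Q3+Q10: time 24, value 61
Minimum time: 17 min.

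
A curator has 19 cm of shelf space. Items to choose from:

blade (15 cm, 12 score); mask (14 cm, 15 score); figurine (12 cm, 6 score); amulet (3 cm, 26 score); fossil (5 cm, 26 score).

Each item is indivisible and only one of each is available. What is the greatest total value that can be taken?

This is a 0/1 knapsack; check combinations near the capacity.
- amulet+fossil: length 3+5=8, value 26+26=52
- mask+amulet: length 14+3=17, value 15+26=41
- mask+fossil: length 14+5=19, value 15+26=41
- blade+amulet: length 15+3=18, value 12+26=38
- figurine+amulet: length 12+3=15, value 6+26=32
Best: 52 score.

52 score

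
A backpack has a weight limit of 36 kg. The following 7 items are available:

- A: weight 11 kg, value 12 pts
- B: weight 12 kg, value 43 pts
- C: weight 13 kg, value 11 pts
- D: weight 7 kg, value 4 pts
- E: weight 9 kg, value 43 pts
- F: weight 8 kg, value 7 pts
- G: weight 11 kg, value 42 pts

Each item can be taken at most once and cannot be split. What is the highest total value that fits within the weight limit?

Check high-value combinations within 36 kg:
- B+E+G: weight 12+9+11=32, value 43+43+42=128
- A+B+E: weight 11+12+9=32, value 12+43+43=98
- A+E+G: weight 11+9+11=31, value 12+43+42=97
Best: 128 pts.

128 pts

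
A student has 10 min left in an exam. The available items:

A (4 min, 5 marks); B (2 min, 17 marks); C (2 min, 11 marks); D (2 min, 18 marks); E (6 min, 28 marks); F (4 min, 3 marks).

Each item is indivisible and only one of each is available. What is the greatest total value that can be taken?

63 marks

Check high-value combinations within 10 min:
- B+D+E: time 2+2+6=10, value 17+18+28=63
- C+D+E: time 2+2+6=10, value 11+18+28=57
- B+C+E: time 2+2+6=10, value 17+11+28=56
- A+B+C+D: time 4+2+2+2=10, value 5+17+11+18=51
- B+C+D+F: time 2+2+2+4=10, value 17+11+18+3=49
Best: 63 marks.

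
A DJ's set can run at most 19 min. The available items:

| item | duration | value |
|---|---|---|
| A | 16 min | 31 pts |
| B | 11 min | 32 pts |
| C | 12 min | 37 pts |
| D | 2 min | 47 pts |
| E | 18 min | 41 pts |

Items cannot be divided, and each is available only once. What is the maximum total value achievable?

84 pts

Check high-value combinations within 19 min:
- C+D: duration 12+2=14, value 37+47=84
- B+D: duration 11+2=13, value 32+47=79
- A+D: duration 16+2=18, value 31+47=78
- D: duration 2, value 47
- E: duration 18, value 41
Best: 84 pts.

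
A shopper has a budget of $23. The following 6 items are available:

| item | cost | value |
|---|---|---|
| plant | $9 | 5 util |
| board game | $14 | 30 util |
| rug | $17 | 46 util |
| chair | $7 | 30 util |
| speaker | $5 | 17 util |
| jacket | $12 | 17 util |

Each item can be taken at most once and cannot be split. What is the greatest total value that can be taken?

63 util

Check high-value combinations within $23:
- rug+speaker: cost 17+5=22, value 46+17=63
- board game+chair: cost 14+7=21, value 30+30=60
- plant+chair+speaker: cost 9+7+5=21, value 5+30+17=52
Best: 63 util.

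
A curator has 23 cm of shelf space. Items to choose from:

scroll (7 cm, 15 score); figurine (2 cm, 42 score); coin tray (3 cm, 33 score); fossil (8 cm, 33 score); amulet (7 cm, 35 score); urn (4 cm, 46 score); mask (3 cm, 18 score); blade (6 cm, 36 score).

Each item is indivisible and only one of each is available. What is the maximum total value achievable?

192 score

Check high-value combinations within 23 cm:
- figurine+coin tray+amulet+urn+blade: length 2+3+7+4+6=22, value 42+33+35+46+36=192
- figurine+coin tray+fossil+urn+blade: length 2+3+8+4+6=23, value 42+33+33+46+36=190
- figurine+amulet+urn+mask+blade: length 2+7+4+3+6=22, value 42+35+46+18+36=177
- figurine+coin tray+urn+mask+blade: length 2+3+4+3+6=18, value 42+33+46+18+36=175
- figurine+fossil+urn+mask+blade: length 2+8+4+3+6=23, value 42+33+46+18+36=175
Best: 192 score.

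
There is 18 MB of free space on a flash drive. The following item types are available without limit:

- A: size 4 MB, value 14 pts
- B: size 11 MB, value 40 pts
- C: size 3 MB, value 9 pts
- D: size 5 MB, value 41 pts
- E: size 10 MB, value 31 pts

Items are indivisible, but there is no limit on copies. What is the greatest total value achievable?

Best value-per-unit is D at 41/5; filling with it alone gives 3×41 = 123.
Optimal mix: 1×C + 3×D → size 18, value 132.

132 pts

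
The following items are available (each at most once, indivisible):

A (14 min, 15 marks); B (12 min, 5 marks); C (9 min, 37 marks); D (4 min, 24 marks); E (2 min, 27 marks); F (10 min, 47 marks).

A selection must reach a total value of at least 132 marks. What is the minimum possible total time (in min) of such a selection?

25

Subsets with value ≥ 132, sorted by total time:
- C+D+E+F: time 25, value 135
- B+C+D+E+F: time 37, value 140
Minimum time: 25 min.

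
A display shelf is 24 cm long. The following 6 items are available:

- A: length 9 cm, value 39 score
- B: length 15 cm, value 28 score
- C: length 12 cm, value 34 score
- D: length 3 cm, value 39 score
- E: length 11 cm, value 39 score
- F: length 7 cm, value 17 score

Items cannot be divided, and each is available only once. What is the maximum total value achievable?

Check high-value combinations within 24 cm:
- A+D+E: length 9+3+11=23, value 39+39+39=117
- A+C+D: length 9+12+3=24, value 39+34+39=112
- A+D+F: length 9+3+7=19, value 39+39+17=95
- D+E+F: length 3+11+7=21, value 39+39+17=95
- C+D+F: length 12+3+7=22, value 34+39+17=90
Best: 117 score.

117 score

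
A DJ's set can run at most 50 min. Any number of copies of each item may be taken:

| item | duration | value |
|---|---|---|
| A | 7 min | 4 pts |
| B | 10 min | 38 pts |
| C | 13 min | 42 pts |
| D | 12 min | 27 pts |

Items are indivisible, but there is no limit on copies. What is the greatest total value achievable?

Best value-per-unit is B at 38/10, and filling with it alone uses duration 5×10=50. No mix of the others beats 5×38 = 190.

190 pts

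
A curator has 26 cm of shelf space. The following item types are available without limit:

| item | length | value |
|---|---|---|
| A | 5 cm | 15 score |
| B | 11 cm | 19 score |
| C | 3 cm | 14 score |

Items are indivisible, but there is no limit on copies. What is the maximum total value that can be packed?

113 score

Best value-per-unit is C at 14/3; filling with it alone gives 8×14 = 112.
Optimal mix: 1×A + 7×C → length 26, value 113.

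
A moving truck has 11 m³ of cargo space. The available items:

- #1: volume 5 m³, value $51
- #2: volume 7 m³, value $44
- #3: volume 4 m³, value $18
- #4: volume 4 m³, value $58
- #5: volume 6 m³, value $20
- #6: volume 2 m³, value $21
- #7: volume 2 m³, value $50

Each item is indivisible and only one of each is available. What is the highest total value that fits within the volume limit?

Check high-value combinations within 11 m³:
- #1+#4+#7: volume 5+4+2=11, value 51+58+50=159
- #1+#4+#6: volume 5+4+2=11, value 51+58+21=130
- #4+#6+#7: volume 4+2+2=8, value 58+21+50=129
Best: $159.

$159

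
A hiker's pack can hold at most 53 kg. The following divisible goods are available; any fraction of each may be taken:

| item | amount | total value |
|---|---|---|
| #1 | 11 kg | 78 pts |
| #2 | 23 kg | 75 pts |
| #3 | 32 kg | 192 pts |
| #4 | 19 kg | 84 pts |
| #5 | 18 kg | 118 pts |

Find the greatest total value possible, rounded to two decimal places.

Take in order of value per unit:
- #1 (78/11 per unit): all 11 → value 78, running total 78.00
- #5 (118/18 per unit): all 18 → value 118, running total 196.00
- #3 (192/32 per unit): 24 of 32 → value 24×192/32 = 144.0000, running total 340.00
Total 340.00.

340.00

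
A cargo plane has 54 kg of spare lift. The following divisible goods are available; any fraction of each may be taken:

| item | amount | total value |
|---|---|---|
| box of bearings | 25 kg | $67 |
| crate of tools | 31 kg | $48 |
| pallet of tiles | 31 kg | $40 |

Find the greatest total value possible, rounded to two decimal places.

Take in order of value per unit:
- box of bearings (67/25 per unit): all 25 → value 67, running total 67.00
- crate of tools (48/31 per unit): 29 of 31 → value 29×48/31 = 44.9032, running total 111.90
Total 111.90.

111.90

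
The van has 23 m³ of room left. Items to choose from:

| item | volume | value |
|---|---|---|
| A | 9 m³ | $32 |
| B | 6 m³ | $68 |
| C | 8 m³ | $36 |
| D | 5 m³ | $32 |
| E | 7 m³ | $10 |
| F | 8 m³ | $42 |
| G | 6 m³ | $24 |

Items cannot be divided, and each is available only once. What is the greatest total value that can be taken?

$146

This is a 0/1 knapsack; check combinations near the capacity.
- B+C+F: volume 6+8+8=22, value 68+36+42=146
- B+D+F: volume 6+5+8=19, value 68+32+42=142
- A+B+F: volume 9+6+8=23, value 32+68+42=142
Best: $146.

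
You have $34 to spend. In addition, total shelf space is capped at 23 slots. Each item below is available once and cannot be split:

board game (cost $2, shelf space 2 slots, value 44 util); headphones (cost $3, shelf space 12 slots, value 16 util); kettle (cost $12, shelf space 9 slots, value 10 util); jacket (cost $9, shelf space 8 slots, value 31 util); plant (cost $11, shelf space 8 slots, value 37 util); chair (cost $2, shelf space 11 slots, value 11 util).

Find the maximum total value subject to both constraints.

112 util

Feasible sets respecting both limits:
- board game+jacket+plant: cost 22, shelf space 18, value 112
- board game+headphones+plant: cost 16, shelf space 22, value 97
- board game+plant+chair: cost 15, shelf space 21, value 92
Best: 112 util.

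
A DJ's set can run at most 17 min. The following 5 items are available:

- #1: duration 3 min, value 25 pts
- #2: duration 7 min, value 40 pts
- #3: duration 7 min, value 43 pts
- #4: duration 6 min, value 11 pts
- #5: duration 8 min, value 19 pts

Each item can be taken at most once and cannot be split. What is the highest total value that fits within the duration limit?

108 pts

This is a 0/1 knapsack; check combinations near the capacity.
- #1+#2+#3: duration 3+7+7=17, value 25+40+43=108
- #2+#3: duration 7+7=14, value 40+43=83
- #1+#3+#4: duration 3+7+6=16, value 25+43+11=79
- #1+#2+#4: duration 3+7+6=16, value 25+40+11=76
- #1+#3: duration 3+7=10, value 25+43=68
Best: 108 pts.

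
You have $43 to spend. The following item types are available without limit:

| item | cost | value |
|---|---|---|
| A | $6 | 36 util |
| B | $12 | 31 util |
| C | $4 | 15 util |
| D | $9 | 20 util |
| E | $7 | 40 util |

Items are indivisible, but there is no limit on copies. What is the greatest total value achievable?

256 util

Best value-per-unit is A at 36/6; filling with it alone gives 7×36 = 252.
Optimal mix: 6×A + 1×E → cost 43, value 256.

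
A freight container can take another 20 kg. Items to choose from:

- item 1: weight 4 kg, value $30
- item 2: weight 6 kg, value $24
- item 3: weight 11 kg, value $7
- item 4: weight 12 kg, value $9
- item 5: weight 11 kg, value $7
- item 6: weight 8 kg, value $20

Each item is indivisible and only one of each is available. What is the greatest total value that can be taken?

$74

Check high-value combinations within 20 kg:
- item 1+item 2+item 6: weight 4+6+8=18, value 30+24+20=74
- item 1+item 2: weight 4+6=10, value 30+24=54
- item 1+item 6: weight 4+8=12, value 30+20=50
- item 2+item 6: weight 6+8=14, value 24+20=44
- item 1+item 4: weight 4+12=16, value 30+9=39
Best: $74.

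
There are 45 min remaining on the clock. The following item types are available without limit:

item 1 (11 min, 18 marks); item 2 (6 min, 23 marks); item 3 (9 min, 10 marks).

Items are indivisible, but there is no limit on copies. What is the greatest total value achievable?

Best value-per-unit is item 2 at 23/6, and filling with it alone uses time 7×6=42. No mix of the others beats 7×23 = 161.

161 marks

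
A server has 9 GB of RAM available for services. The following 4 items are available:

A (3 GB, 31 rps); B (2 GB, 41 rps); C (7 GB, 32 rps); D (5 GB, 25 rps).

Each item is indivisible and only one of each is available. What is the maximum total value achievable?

73 rps

Check high-value combinations within 9 GB:
- B+C: memory 2+7=9, value 41+32=73
- A+B: memory 3+2=5, value 31+41=72
- B+D: memory 2+5=7, value 41+25=66
- A+D: memory 3+5=8, value 31+25=56
- B: memory 2, value 41
Best: 73 rps.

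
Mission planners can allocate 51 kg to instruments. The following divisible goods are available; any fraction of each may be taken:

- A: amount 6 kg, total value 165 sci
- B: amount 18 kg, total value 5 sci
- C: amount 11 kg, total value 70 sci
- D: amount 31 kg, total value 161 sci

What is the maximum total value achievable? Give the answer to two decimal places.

Take in order of value per unit:
- A (165/6 per unit): all 6 → value 165, running total 165.00
- C (70/11 per unit): all 11 → value 70, running total 235.00
- D (161/31 per unit): all 31 → value 161, running total 396.00
- B (5/18 per unit): 3 of 18 → value 3×5/18 = 0.8333, running total 396.83
Total 396.83.

396.83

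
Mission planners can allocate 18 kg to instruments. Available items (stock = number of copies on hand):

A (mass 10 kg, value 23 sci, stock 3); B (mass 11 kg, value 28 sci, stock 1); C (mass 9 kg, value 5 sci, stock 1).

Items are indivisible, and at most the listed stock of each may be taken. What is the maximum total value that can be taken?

Best selections within mass 18 and stock limits:
- 1×B: mass 11, value 28
- 1×A: mass 10, value 23
- 1×C: mass 9, value 5
Best: 28 sci.

28 sci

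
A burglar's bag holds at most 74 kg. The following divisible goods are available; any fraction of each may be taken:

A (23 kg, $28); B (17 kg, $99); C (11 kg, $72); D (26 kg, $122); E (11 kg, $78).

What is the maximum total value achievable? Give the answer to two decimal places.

381.96

Take in order of value per unit:
- E (78/11 per unit): all 11 → value 78, running total 78.00
- C (72/11 per unit): all 11 → value 72, running total 150.00
- B (99/17 per unit): all 17 → value 99, running total 249.00
- D (122/26 per unit): all 26 → value 122, running total 371.00
- A (28/23 per unit): 9 of 23 → value 9×28/23 = 10.9565, running total 381.96
Total 381.96.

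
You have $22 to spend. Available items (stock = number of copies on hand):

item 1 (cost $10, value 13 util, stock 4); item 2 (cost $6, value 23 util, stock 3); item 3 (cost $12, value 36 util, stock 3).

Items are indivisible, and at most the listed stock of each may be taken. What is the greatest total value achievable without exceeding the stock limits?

69 util

Best selections within cost 22 and stock limits:
- 3×item 2: cost 18, value 69
- 1×item 2 + 1×item 3: cost 18, value 59
- 1×item 1 + 2×item 2: cost 22, value 59
- 1×item 1 + 1×item 3: cost 22, value 49
Best: 69 util.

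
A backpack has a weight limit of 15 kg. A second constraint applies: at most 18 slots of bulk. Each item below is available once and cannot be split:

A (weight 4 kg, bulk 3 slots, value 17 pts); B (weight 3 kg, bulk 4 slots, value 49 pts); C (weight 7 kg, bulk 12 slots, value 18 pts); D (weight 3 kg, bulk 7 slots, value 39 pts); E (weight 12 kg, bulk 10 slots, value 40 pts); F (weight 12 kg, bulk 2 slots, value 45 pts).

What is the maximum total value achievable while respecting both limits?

105 pts

Feasible sets respecting both limits:
- A+B+D: weight 10, bulk 14, value 105
- B+F: weight 15, bulk 6, value 94
- B+E: weight 15, bulk 14, value 89
- B+D: weight 6, bulk 11, value 88
Best: 105 pts.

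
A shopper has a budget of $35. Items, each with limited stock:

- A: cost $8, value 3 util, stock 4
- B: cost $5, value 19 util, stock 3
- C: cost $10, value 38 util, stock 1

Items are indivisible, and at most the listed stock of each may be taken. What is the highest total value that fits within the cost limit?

98 util

Best selections within cost 35 and stock limits:
- 1×A + 3×B + 1×C: cost 33, value 98
- 3×B + 1×C: cost 25, value 95
- 1×A + 2×B + 1×C: cost 28, value 79
- 2×B + 1×C: cost 20, value 76
Best: 98 util.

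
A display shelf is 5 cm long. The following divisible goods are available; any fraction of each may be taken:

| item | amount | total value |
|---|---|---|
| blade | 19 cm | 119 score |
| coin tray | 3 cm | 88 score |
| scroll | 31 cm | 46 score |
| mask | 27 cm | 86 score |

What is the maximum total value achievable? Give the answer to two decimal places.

100.53

Take in order of value per unit:
- coin tray (88/3 per unit): all 3 → value 88, running total 88.00
- blade (119/19 per unit): 2 of 19 → value 2×119/19 = 12.5263, running total 100.53
Total 100.53.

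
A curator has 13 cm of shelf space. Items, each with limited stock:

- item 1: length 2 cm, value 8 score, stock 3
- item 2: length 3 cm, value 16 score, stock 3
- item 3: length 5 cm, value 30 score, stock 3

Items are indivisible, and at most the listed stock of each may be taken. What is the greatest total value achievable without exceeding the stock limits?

76 score

Best selections within length 13 and stock limits:
- 1×item 2 + 2×item 3: length 13, value 76
- 1×item 1 + 2×item 2 + 1×item 3: length 13, value 70
- 1×item 1 + 2×item 3: length 12, value 68
- 2×item 1 + 3×item 2: length 13, value 64
Best: 76 score.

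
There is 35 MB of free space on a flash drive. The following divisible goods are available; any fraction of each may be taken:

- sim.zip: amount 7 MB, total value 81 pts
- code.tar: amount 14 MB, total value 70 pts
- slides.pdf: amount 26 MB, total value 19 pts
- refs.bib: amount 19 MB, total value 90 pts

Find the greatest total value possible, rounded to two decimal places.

217.32

Take in order of value per unit:
- sim.zip (81/7 per unit): all 7 → value 81, running total 81.00
- code.tar (70/14 per unit): all 14 → value 70, running total 151.00
- refs.bib (90/19 per unit): 14 of 19 → value 14×90/19 = 66.3158, running total 217.32
Total 217.32.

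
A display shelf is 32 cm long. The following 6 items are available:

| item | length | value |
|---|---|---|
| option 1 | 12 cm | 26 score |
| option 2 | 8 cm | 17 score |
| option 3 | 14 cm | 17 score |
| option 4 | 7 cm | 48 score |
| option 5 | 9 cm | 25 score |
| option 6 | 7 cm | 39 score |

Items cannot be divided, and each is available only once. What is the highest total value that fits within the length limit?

129 score

Check high-value combinations within 32 cm:
- option 2+option 4+option 5+option 6: length 8+7+9+7=31, value 17+48+25+39=129
- option 1+option 4+option 6: length 12+7+7=26, value 26+48+39=113
- option 4+option 5+option 6: length 7+9+7=23, value 48+25+39=112
Best: 129 score.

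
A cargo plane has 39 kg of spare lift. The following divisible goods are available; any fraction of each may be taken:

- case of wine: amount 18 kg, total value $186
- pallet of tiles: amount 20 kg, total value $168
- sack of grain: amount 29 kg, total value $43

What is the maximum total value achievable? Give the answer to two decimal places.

Take in order of value per unit:
- case of wine (186/18 per unit): all 18 → value 186, running total 186.00
- pallet of tiles (168/20 per unit): all 20 → value 168, running total 354.00
- sack of grain (43/29 per unit): 1 of 29 → value 1×43/29 = 1.4828, running total 355.48
Total 355.48.

355.48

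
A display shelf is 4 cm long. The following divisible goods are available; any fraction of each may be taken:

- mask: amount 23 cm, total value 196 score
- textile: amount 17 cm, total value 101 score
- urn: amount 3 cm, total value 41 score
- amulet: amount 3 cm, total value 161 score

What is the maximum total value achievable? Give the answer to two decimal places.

174.67

Take in order of value per unit:
- amulet (161/3 per unit): all 3 → value 161, running total 161.00
- urn (41/3 per unit): 1 of 3 → value 1×41/3 = 13.6667, running total 174.67
Total 174.67.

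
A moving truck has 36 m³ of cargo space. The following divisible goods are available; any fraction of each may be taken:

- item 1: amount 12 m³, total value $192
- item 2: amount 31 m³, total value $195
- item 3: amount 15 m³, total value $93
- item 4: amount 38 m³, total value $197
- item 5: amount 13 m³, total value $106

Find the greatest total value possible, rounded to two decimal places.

Take in order of value per unit:
- item 1 (192/12 per unit): all 12 → value 192, running total 192.00
- item 5 (106/13 per unit): all 13 → value 106, running total 298.00
- item 2 (195/31 per unit): 11 of 31 → value 11×195/31 = 69.1935, running total 367.19
Total 367.19.

367.19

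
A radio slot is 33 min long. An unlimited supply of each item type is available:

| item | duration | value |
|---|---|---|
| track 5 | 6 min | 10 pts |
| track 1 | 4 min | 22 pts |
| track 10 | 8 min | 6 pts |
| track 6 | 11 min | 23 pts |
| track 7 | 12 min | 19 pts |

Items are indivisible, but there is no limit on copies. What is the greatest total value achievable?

176 pts

Best value-per-unit is track 1 at 22/4, and filling with it alone uses duration 8×4=32. No mix of the others beats 8×22 = 176.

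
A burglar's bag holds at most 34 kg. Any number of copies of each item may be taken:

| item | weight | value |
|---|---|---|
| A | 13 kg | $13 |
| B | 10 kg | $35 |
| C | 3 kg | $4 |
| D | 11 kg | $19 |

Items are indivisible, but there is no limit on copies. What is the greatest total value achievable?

Best value-per-unit is B at 35/10; filling with it alone gives 3×35 = 105.
Optimal mix: 3×B + 1×C → weight 33, value 109.

$109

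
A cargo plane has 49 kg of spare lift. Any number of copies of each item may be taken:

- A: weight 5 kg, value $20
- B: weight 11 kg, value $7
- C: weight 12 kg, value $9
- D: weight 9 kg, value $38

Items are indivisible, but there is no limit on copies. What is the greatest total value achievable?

$198

Best value-per-unit is D at 38/9; filling with it alone gives 5×38 = 190.
Optimal mix: 8×A + 1×D → weight 49, value 198.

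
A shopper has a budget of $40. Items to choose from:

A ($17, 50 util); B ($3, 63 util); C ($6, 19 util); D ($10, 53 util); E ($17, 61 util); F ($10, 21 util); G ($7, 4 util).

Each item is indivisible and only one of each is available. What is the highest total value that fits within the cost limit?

198 util

Check high-value combinations within $40:
- B+D+E+F: cost 3+10+17+10=40, value 63+53+61+21=198
- B+C+D+E: cost 3+6+10+17=36, value 63+19+53+61=196
- A+B+D+F: cost 17+3+10+10=40, value 50+63+53+21=187
Best: 198 util.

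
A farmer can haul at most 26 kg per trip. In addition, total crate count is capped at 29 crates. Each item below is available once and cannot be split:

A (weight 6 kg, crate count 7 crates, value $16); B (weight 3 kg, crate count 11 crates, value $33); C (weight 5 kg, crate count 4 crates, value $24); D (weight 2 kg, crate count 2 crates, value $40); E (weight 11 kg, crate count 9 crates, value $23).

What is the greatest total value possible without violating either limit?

$120

Feasible sets respecting both limits:
- B+C+D+E: weight 21, crate count 26, value 120
- A+B+C+D: weight 16, crate count 24, value 113
- A+B+D+E: weight 22, crate count 29, value 112
- A+C+D+E: weight 24, crate count 22, value 103
Best: $120.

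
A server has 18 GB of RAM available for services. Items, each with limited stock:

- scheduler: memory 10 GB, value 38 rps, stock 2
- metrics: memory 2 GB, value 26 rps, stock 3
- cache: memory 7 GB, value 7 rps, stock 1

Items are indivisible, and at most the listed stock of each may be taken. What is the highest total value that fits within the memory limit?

116 rps

Best selections within memory 18 and stock limits:
- 1×scheduler + 3×metrics: memory 16, value 116
- 1×scheduler + 2×metrics: memory 14, value 90
- 3×metrics + 1×cache: memory 13, value 85
- 3×metrics: memory 6, value 78
Best: 116 rps.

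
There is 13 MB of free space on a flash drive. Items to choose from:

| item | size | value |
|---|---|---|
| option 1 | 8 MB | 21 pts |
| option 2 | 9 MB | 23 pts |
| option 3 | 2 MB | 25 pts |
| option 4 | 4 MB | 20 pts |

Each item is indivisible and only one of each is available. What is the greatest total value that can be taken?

48 pts

Check high-value combinations within 13 MB:
- option 2+option 3: size 9+2=11, value 23+25=48
- option 1+option 3: size 8+2=10, value 21+25=46
- option 3+option 4: size 2+4=6, value 25+20=45
Best: 48 pts.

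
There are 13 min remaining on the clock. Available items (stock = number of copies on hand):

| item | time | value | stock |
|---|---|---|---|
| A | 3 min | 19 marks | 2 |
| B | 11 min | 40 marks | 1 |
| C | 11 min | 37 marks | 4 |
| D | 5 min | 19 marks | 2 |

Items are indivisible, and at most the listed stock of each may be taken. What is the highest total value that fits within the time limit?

Best selections within time 13 and stock limits:
- 2×A + 1×D: time 11, value 57
- 1×A + 2×D: time 13, value 57
- 1×B: time 11, value 40
- 2×A: time 6, value 38
Best: 57 marks.

57 marks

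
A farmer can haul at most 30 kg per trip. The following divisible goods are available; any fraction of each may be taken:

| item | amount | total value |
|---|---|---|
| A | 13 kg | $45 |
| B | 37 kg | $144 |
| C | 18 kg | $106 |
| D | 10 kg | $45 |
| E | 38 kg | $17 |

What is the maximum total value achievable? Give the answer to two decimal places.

158.78

Take in order of value per unit:
- C (106/18 per unit): all 18 → value 106, running total 106.00
- D (45/10 per unit): all 10 → value 45, running total 151.00
- B (144/37 per unit): 2 of 37 → value 2×144/37 = 7.7838, running total 158.78
Total 158.78.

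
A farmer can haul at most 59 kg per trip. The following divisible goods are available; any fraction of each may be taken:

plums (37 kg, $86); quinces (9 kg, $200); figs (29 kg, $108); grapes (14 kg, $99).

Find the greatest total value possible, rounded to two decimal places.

Take in order of value per unit:
- quinces (200/9 per unit): all 9 → value 200, running total 200.00
- grapes (99/14 per unit): all 14 → value 99, running total 299.00
- figs (108/29 per unit): all 29 → value 108, running total 407.00
- plums (86/37 per unit): 7 of 37 → value 7×86/37 = 16.2703, running total 423.27
Total 423.27.

423.27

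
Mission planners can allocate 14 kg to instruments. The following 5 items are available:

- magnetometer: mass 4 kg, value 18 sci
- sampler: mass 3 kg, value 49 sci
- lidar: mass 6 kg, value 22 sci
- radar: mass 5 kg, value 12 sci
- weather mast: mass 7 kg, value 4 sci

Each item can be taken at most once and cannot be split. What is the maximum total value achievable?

Check high-value combinations within 14 kg:
- magnetometer+sampler+lidar: mass 4+3+6=13, value 18+49+22=89
- sampler+lidar+radar: mass 3+6+5=14, value 49+22+12=83
- magnetometer+sampler+radar: mass 4+3+5=12, value 18+49+12=79
- sampler+lidar: mass 3+6=9, value 49+22=71
Best: 89 sci.

89 sci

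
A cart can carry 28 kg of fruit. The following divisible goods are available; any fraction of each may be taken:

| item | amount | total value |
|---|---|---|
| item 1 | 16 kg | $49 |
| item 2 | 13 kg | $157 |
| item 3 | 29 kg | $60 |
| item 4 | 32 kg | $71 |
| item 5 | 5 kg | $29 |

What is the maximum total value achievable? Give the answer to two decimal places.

216.63

Take in order of value per unit:
- item 2 (157/13 per unit): all 13 → value 157, running total 157.00
- item 5 (29/5 per unit): all 5 → value 29, running total 186.00
- item 1 (49/16 per unit): 10 of 16 → value 10×49/16 = 30.6250, running total 216.63
Total 216.63.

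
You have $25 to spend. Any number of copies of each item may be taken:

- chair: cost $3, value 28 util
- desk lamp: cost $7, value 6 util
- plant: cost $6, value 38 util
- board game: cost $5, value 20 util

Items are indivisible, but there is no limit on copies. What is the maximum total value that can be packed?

224 util

Best value-per-unit is chair at 28/3, and filling with it alone uses cost 8×3=24. No mix of the others beats 8×28 = 224.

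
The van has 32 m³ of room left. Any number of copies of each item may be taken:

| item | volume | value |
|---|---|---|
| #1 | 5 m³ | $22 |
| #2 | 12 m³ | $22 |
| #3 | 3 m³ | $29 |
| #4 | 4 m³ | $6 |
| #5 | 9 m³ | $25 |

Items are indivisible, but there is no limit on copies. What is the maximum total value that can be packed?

Best value-per-unit is #3 at 29/3, and filling with it alone uses volume 10×3=30. No mix of the others beats 10×29 = 290.

$290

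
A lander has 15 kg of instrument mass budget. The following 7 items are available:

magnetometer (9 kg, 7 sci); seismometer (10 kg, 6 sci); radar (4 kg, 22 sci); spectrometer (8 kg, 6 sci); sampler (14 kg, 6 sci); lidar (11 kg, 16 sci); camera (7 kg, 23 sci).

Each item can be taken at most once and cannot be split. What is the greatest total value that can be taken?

45 sci

This is a 0/1 knapsack; check combinations near the capacity.
- radar+camera: mass 4+7=11, value 22+23=45
- radar+lidar: mass 4+11=15, value 22+16=38
- magnetometer+radar: mass 9+4=13, value 7+22=29
Best: 45 sci.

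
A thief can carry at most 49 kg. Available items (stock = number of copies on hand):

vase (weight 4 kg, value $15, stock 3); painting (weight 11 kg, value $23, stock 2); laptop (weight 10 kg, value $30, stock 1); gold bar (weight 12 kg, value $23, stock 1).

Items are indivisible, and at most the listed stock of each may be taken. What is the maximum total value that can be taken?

Best selections within weight 49 and stock limits:
- 3×vase + 2×painting + 1×laptop: weight 44, value 121
- 3×vase + 1×painting + 1×laptop + 1×gold bar: weight 45, value 121
- 3×vase + 2×painting + 1×gold bar: weight 46, value 114
Best: $121.

$121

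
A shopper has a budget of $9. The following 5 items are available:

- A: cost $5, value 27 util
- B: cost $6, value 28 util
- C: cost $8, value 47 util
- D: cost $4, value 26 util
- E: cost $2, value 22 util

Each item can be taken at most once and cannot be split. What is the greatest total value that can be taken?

Check high-value combinations within $9:
- A+D: cost 5+4=9, value 27+26=53
- B+E: cost 6+2=8, value 28+22=50
- A+E: cost 5+2=7, value 27+22=49
- D+E: cost 4+2=6, value 26+22=48
- C: cost 8, value 47
Best: 53 util.

53 util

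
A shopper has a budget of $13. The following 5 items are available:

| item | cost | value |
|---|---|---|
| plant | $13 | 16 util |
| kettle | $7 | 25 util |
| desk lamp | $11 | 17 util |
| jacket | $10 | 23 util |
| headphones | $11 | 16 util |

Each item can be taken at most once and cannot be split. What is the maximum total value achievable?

25 util

Check high-value combinations within $13:
- kettle: cost 7, value 25
- jacket: cost 10, value 23
- desk lamp: cost 11, value 17
Best: 25 util.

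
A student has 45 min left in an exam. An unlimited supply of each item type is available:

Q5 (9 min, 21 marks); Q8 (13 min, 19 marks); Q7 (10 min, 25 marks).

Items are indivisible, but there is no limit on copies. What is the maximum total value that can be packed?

105 marks

Best value-per-unit is Q7 at 25/10; filling with it alone gives 4×25 = 100.
Optimal mix: 5×Q5 → time 45, value 105.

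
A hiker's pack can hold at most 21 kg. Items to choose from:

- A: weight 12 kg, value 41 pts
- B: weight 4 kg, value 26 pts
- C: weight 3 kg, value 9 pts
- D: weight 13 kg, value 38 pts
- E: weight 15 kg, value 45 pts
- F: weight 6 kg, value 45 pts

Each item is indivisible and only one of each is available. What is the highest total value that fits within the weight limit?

Check high-value combinations within 21 kg:
- A+C+F: weight 12+3+6=21, value 41+9+45=95
- E+F: weight 15+6=21, value 45+45=90
- A+F: weight 12+6=18, value 41+45=86
- D+F: weight 13+6=19, value 38+45=83
- B+C+F: weight 4+3+6=13, value 26+9+45=80
Best: 95 pts.

95 pts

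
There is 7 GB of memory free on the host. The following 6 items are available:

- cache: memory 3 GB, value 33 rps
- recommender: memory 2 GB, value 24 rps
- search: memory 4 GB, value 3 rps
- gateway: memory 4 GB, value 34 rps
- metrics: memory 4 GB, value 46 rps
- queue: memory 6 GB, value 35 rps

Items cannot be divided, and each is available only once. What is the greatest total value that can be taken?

Check high-value combinations within 7 GB:
- cache+metrics: memory 3+4=7, value 33+46=79
- recommender+metrics: memory 2+4=6, value 24+46=70
- cache+gateway: memory 3+4=7, value 33+34=67
Best: 79 rps.

79 rps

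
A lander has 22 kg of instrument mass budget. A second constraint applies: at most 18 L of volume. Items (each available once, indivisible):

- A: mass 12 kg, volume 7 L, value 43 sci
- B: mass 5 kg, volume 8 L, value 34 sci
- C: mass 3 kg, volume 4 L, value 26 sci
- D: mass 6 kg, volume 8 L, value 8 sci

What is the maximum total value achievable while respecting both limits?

Feasible sets respecting both limits:
- A+B: mass 17, volume 15, value 77
- A+C: mass 15, volume 11, value 69
- B+C: mass 8, volume 12, value 60
- A+D: mass 18, volume 15, value 51
Best: 77 sci.

77 sci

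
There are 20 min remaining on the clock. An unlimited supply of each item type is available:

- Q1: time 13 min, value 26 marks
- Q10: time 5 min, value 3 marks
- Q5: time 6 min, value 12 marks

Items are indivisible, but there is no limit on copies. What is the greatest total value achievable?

Best value-per-unit is Q1 at 26/13; filling with it alone gives 1×26 = 26.
Optimal mix: 1×Q1 + 1×Q5 → time 19, value 38.

38 marks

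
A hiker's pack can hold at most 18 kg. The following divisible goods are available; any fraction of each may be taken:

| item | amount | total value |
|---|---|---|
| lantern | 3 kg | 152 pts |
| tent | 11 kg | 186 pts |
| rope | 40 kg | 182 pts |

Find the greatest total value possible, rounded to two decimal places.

Take in order of value per unit:
- lantern (152/3 per unit): all 3 → value 152, running total 152.00
- tent (186/11 per unit): all 11 → value 186, running total 338.00
- rope (182/40 per unit): 4 of 40 → value 4×182/40 = 18.2000, running total 356.20
Total 356.20.

356.20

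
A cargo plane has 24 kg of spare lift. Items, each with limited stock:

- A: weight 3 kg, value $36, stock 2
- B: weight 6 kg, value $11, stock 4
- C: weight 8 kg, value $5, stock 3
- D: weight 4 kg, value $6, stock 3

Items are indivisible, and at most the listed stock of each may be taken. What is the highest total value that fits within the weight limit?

$105

Top feasible selections:
- 2×A + 3×B: weight 24, value 105
- 2×A + 1×B + 3×D: weight 24, value 101
- 2×A + 2×B + 1×D: weight 22, value 100
- 2×A + 1×B + 2×D: weight 20, value 95
Best: $105.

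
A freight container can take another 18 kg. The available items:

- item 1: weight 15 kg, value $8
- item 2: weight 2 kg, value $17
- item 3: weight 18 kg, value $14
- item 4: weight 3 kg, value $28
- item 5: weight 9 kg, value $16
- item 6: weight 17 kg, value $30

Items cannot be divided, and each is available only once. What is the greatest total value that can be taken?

Check high-value combinations within 18 kg:
- item 2+item 4+item 5: weight 2+3+9=14, value 17+28+16=61
- item 2+item 4: weight 2+3=5, value 17+28=45
- item 4+item 5: weight 3+9=12, value 28+16=44
- item 1+item 4: weight 15+3=18, value 8+28=36
Best: $61.

$61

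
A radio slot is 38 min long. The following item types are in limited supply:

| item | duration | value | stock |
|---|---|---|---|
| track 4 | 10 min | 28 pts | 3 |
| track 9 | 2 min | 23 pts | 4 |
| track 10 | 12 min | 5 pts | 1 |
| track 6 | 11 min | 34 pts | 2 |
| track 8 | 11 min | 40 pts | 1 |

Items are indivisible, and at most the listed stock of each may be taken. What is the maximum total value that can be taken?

Best selections within duration 38 and stock limits:
- 3×track 4 + 4×track 9: duration 38, value 176
- 1×track 4 + 3×track 9 + 1×track 6 + 1×track 8: duration 38, value 171
- 4×track 9 + 1×track 6 + 1×track 8: duration 30, value 166
Best: 176 pts.

176 pts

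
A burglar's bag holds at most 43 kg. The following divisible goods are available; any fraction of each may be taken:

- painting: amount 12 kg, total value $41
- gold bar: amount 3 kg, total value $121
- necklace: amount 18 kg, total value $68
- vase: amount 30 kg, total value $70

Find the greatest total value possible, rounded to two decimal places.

Take in order of value per unit:
- gold bar (121/3 per unit): all 3 → value 121, running total 121.00
- necklace (68/18 per unit): all 18 → value 68, running total 189.00
- painting (41/12 per unit): all 12 → value 41, running total 230.00
- vase (70/30 per unit): 10 of 30 → value 10×70/30 = 23.3333, running total 253.33
Total 253.33.

253.33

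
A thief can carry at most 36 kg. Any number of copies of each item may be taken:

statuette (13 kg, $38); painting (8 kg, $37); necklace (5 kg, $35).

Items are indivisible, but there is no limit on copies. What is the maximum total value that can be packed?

$245

Best value-per-unit is necklace at 35/5, and filling with it alone uses weight 7×5=35. No mix of the others beats 7×35 = 245.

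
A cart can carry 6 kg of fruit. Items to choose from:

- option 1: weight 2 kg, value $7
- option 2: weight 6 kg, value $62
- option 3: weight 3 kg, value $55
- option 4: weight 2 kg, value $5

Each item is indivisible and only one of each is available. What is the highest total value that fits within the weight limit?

$62

Check high-value combinations within 6 kg:
- option 1+option 3: weight 2+3=5, value 7+55=62
- option 2: weight 6, value 62
- option 3+option 4: weight 3+2=5, value 55+5=60
- option 3: weight 3, value 55
Best: $62.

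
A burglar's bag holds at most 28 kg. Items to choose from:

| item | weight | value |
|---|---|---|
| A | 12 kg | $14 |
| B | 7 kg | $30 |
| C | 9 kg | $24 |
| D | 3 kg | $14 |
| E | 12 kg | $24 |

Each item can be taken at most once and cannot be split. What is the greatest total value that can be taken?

$78

Check high-value combinations within 28 kg:
- B+C+E: weight 7+9+12=28, value 30+24+24=78
- B+C+D: weight 7+9+3=19, value 30+24+14=68
- B+D+E: weight 7+3+12=22, value 30+14+24=68
- A+B+C: weight 12+7+9=28, value 14+30+24=68
Best: $78.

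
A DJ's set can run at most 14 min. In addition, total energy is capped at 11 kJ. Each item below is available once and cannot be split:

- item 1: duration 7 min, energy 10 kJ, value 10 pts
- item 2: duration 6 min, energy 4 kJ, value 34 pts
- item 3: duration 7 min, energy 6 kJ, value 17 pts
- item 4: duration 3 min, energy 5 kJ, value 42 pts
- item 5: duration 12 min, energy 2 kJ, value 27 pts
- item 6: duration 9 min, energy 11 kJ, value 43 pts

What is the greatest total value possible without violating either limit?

76 pts

Feasible sets respecting both limits:
- item 2+item 4: duration 9, energy 9, value 76
- item 3+item 4: duration 10, energy 11, value 59
- item 2+item 3: duration 13, energy 10, value 51
- item 6: duration 9, energy 11, value 43
Best: 76 pts.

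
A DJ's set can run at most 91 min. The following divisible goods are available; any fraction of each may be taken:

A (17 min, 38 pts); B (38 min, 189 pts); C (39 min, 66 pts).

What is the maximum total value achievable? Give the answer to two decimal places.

287.92

Take in order of value per unit:
- B (189/38 per unit): all 38 → value 189, running total 189.00
- A (38/17 per unit): all 17 → value 38, running total 227.00
- C (66/39 per unit): 36 of 39 → value 36×66/39 = 60.9231, running total 287.92
Total 287.92.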